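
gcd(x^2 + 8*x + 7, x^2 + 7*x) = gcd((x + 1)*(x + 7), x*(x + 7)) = x + 7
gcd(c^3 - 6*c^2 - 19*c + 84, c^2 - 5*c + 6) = c - 3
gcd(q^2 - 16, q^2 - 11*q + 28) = q - 4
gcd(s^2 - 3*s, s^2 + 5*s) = s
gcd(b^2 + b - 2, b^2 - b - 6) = b + 2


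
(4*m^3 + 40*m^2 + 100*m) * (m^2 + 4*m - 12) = 4*m^5 + 56*m^4 + 212*m^3 - 80*m^2 - 1200*m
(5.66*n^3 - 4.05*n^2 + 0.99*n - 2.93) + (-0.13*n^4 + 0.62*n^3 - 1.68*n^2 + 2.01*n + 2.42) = -0.13*n^4 + 6.28*n^3 - 5.73*n^2 + 3.0*n - 0.51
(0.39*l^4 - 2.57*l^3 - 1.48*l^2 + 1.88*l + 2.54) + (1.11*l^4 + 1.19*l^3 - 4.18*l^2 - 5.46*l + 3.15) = 1.5*l^4 - 1.38*l^3 - 5.66*l^2 - 3.58*l + 5.69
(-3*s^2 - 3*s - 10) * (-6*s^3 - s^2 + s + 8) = 18*s^5 + 21*s^4 + 60*s^3 - 17*s^2 - 34*s - 80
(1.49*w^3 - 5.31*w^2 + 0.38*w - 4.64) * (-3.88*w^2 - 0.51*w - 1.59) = -5.7812*w^5 + 19.8429*w^4 - 1.1354*w^3 + 26.2523*w^2 + 1.7622*w + 7.3776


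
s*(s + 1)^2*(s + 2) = s^4 + 4*s^3 + 5*s^2 + 2*s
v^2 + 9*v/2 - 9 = (v - 3/2)*(v + 6)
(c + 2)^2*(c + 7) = c^3 + 11*c^2 + 32*c + 28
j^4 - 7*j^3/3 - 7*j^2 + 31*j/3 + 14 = (j - 3)*(j - 7/3)*(j + 1)*(j + 2)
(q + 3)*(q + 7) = q^2 + 10*q + 21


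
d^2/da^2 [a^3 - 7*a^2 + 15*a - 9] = 6*a - 14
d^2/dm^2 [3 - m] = 0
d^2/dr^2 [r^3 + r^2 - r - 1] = 6*r + 2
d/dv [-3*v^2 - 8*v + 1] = -6*v - 8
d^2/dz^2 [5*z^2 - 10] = 10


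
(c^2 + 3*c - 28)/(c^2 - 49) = (c - 4)/(c - 7)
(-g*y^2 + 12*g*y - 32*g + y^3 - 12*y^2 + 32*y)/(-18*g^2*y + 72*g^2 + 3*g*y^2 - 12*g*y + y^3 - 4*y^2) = (-g*y + 8*g + y^2 - 8*y)/(-18*g^2 + 3*g*y + y^2)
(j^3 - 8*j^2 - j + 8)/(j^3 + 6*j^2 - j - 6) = (j - 8)/(j + 6)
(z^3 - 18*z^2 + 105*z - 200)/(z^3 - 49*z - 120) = (z^2 - 10*z + 25)/(z^2 + 8*z + 15)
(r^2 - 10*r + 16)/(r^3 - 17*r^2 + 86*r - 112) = 1/(r - 7)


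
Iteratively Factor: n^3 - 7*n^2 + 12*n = (n - 4)*(n^2 - 3*n) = (n - 4)*(n - 3)*(n)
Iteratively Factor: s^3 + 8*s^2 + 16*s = (s + 4)*(s^2 + 4*s) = s*(s + 4)*(s + 4)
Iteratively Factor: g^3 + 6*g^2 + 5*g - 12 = (g - 1)*(g^2 + 7*g + 12) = (g - 1)*(g + 4)*(g + 3)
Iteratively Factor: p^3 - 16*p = (p - 4)*(p^2 + 4*p) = (p - 4)*(p + 4)*(p)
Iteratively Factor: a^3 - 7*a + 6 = (a - 1)*(a^2 + a - 6) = (a - 1)*(a + 3)*(a - 2)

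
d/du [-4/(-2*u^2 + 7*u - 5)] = 4*(7 - 4*u)/(2*u^2 - 7*u + 5)^2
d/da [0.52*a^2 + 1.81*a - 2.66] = 1.04*a + 1.81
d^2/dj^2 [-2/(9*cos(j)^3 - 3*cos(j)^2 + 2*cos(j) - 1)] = 2*((-35*cos(j) + 24*cos(2*j) - 81*cos(3*j))*(9*cos(j)^3 - 3*cos(j)^2 + 2*cos(j) - 1)/4 - 2*(27*cos(j)^2 - 6*cos(j) + 2)^2*sin(j)^2)/(9*cos(j)^3 - 3*cos(j)^2 + 2*cos(j) - 1)^3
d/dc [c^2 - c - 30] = 2*c - 1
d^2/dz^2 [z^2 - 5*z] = 2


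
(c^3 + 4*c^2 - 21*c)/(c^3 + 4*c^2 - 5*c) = (c^2 + 4*c - 21)/(c^2 + 4*c - 5)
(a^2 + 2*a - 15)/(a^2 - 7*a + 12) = (a + 5)/(a - 4)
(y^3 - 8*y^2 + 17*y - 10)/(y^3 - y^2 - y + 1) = (y^2 - 7*y + 10)/(y^2 - 1)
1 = 1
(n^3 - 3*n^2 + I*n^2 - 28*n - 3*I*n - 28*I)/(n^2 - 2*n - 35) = (n^2 + n*(4 + I) + 4*I)/(n + 5)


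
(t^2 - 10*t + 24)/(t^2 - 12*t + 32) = (t - 6)/(t - 8)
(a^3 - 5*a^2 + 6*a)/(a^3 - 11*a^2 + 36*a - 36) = a/(a - 6)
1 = 1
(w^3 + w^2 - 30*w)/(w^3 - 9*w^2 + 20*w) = (w + 6)/(w - 4)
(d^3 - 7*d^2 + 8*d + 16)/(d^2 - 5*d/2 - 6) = 2*(d^2 - 3*d - 4)/(2*d + 3)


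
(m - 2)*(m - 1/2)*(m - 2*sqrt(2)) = m^3 - 2*sqrt(2)*m^2 - 5*m^2/2 + m + 5*sqrt(2)*m - 2*sqrt(2)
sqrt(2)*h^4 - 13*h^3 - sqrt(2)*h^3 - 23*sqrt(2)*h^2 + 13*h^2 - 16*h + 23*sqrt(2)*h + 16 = (h - 1)*(h - 8*sqrt(2))*(h + sqrt(2))*(sqrt(2)*h + 1)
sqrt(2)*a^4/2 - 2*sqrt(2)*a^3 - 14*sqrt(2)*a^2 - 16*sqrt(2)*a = a*(a - 8)*(a + 2)*(sqrt(2)*a/2 + sqrt(2))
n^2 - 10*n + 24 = (n - 6)*(n - 4)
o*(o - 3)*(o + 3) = o^3 - 9*o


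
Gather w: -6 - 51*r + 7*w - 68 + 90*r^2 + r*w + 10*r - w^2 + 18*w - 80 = 90*r^2 - 41*r - w^2 + w*(r + 25) - 154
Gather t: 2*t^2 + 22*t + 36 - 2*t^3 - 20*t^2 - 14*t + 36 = -2*t^3 - 18*t^2 + 8*t + 72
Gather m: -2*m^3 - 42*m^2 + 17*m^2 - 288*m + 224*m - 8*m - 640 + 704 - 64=-2*m^3 - 25*m^2 - 72*m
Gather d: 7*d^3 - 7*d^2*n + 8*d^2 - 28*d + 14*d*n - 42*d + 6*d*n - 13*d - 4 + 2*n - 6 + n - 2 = 7*d^3 + d^2*(8 - 7*n) + d*(20*n - 83) + 3*n - 12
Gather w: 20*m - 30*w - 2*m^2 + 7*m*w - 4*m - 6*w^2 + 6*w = -2*m^2 + 16*m - 6*w^2 + w*(7*m - 24)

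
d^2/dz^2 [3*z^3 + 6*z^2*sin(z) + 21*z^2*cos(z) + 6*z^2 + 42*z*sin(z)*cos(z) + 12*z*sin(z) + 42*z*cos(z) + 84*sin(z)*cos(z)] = -6*z^2*sin(z) - 21*z^2*cos(z) - 96*z*sin(z) - 84*z*sin(2*z) - 18*z*cos(z) + 18*z - 72*sin(z) - 168*sin(2*z) + 66*cos(z) + 84*cos(2*z) + 12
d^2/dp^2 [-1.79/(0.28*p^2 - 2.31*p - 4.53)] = (-0.280672*p^2 + 2.315544*p + 1.79*(0.56*p - 2.31)*(1.12*p - 4.62) + 4.540872)/(-0.28*p^2 + 2.31*p + 4.53)^3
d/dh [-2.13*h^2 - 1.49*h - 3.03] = -4.26*h - 1.49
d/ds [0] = 0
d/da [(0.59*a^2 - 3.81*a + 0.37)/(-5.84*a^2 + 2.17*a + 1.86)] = (-20.9701*a^2 + 6.5164*a - 7.8895)/(34.1056*a^4 - 25.3456*a^3 - 17.0159*a^2 + 8.0724*a + 3.4596)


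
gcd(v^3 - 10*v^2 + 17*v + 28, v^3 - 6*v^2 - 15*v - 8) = v + 1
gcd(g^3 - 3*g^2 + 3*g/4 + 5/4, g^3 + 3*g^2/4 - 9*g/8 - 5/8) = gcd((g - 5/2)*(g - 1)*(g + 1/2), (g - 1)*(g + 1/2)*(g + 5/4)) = g^2 - g/2 - 1/2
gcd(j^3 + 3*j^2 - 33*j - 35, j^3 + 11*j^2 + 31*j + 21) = j^2 + 8*j + 7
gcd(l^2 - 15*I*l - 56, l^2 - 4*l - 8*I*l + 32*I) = l - 8*I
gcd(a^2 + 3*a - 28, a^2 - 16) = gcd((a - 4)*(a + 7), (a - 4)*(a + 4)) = a - 4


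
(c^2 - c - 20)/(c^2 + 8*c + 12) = (c^2 - c - 20)/(c^2 + 8*c + 12)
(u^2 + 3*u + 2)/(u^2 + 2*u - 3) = (u^2 + 3*u + 2)/(u^2 + 2*u - 3)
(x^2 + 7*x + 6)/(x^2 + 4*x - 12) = (x + 1)/(x - 2)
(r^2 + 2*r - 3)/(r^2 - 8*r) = (r^2 + 2*r - 3)/(r*(r - 8))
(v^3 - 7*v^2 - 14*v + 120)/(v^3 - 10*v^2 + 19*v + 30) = (v + 4)/(v + 1)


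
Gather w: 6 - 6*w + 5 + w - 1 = 10 - 5*w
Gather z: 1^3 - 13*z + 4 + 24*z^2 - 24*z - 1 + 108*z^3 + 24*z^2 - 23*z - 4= 108*z^3 + 48*z^2 - 60*z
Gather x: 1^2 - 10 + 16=7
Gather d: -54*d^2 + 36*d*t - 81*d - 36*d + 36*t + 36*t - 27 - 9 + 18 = -54*d^2 + d*(36*t - 117) + 72*t - 18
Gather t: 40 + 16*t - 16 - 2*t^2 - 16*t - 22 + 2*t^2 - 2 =0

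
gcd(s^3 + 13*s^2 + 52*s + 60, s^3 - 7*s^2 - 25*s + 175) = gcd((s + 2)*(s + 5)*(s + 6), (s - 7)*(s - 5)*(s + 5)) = s + 5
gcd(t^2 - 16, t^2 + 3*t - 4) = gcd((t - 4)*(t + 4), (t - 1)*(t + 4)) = t + 4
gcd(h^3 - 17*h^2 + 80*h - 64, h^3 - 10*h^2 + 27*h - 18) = h - 1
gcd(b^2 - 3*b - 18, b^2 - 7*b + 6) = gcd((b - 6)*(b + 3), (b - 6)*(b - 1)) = b - 6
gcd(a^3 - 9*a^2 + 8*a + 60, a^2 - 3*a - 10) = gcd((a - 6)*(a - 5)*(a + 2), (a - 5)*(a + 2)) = a^2 - 3*a - 10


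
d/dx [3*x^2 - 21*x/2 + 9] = 6*x - 21/2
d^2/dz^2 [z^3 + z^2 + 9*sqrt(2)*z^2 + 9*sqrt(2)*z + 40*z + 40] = 6*z + 2 + 18*sqrt(2)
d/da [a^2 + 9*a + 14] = 2*a + 9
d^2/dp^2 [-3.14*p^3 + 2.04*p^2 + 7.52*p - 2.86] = 4.08 - 18.84*p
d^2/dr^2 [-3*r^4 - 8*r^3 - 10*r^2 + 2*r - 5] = -36*r^2 - 48*r - 20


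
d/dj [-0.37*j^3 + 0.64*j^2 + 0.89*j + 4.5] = -1.11*j^2 + 1.28*j + 0.89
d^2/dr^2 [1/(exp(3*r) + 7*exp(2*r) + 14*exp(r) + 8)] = (2*(3*exp(2*r) + 14*exp(r) + 14)^2*exp(r) - (9*exp(2*r) + 28*exp(r) + 14)*(exp(3*r) + 7*exp(2*r) + 14*exp(r) + 8))*exp(r)/(exp(3*r) + 7*exp(2*r) + 14*exp(r) + 8)^3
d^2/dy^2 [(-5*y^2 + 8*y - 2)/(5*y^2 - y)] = 2*(175*y^3 - 150*y^2 + 30*y - 2)/(y^3*(125*y^3 - 75*y^2 + 15*y - 1))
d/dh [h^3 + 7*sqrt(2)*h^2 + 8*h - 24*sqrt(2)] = 3*h^2 + 14*sqrt(2)*h + 8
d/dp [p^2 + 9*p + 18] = 2*p + 9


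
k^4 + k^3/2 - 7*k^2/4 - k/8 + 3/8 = (k - 1)*(k - 1/2)*(k + 1/2)*(k + 3/2)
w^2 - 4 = (w - 2)*(w + 2)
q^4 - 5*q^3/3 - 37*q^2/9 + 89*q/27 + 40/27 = (q - 8/3)*(q - 1)*(q + 1/3)*(q + 5/3)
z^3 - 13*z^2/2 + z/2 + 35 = (z - 5)*(z - 7/2)*(z + 2)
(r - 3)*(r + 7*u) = r^2 + 7*r*u - 3*r - 21*u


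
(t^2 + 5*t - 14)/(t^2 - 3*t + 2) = (t + 7)/(t - 1)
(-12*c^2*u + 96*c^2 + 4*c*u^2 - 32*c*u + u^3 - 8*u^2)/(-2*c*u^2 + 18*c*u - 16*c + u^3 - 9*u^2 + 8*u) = (6*c + u)/(u - 1)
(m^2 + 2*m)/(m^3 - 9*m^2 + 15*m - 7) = m*(m + 2)/(m^3 - 9*m^2 + 15*m - 7)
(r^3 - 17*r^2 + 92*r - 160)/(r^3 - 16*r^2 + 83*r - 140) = (r - 8)/(r - 7)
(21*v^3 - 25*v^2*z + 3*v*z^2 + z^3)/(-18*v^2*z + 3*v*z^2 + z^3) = (-7*v^2 + 6*v*z + z^2)/(z*(6*v + z))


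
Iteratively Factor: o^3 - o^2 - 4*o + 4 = (o - 1)*(o^2 - 4) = (o - 2)*(o - 1)*(o + 2)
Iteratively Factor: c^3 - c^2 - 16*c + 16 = (c - 4)*(c^2 + 3*c - 4) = (c - 4)*(c - 1)*(c + 4)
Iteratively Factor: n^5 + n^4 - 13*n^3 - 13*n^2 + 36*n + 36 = (n + 1)*(n^4 - 13*n^2 + 36) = (n + 1)*(n + 3)*(n^3 - 3*n^2 - 4*n + 12) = (n - 2)*(n + 1)*(n + 3)*(n^2 - n - 6) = (n - 3)*(n - 2)*(n + 1)*(n + 3)*(n + 2)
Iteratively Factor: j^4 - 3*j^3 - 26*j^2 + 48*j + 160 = (j - 5)*(j^3 + 2*j^2 - 16*j - 32) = (j - 5)*(j - 4)*(j^2 + 6*j + 8) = (j - 5)*(j - 4)*(j + 4)*(j + 2)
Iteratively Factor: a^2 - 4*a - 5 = (a - 5)*(a + 1)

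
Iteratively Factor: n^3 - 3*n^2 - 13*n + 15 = (n + 3)*(n^2 - 6*n + 5) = (n - 1)*(n + 3)*(n - 5)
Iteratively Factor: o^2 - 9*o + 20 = (o - 5)*(o - 4)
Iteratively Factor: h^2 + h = (h)*(h + 1)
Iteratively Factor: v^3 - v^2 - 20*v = (v)*(v^2 - v - 20) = v*(v + 4)*(v - 5)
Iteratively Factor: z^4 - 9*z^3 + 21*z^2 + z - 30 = (z - 3)*(z^3 - 6*z^2 + 3*z + 10) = (z - 5)*(z - 3)*(z^2 - z - 2) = (z - 5)*(z - 3)*(z + 1)*(z - 2)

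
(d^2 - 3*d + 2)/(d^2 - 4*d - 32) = (-d^2 + 3*d - 2)/(-d^2 + 4*d + 32)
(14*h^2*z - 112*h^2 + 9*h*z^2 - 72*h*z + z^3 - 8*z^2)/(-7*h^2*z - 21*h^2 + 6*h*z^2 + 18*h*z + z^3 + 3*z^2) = (2*h*z - 16*h + z^2 - 8*z)/(-h*z - 3*h + z^2 + 3*z)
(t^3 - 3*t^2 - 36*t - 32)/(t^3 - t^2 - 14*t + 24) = (t^2 - 7*t - 8)/(t^2 - 5*t + 6)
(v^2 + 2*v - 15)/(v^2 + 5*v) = (v - 3)/v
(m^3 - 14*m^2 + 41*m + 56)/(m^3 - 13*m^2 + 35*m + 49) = (m - 8)/(m - 7)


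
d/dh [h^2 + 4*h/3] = 2*h + 4/3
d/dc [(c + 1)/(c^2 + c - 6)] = (c^2 + c - (c + 1)*(2*c + 1) - 6)/(c^2 + c - 6)^2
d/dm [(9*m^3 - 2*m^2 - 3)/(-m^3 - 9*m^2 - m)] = (-83*m^4 - 18*m^3 - 7*m^2 - 54*m - 3)/(m^2*(m^4 + 18*m^3 + 83*m^2 + 18*m + 1))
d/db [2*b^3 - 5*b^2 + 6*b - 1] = 6*b^2 - 10*b + 6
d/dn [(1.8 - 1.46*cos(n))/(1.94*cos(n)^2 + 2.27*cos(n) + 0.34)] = (-2.8324*cos(n)^2 + 6.984*cos(n) + 4.5824)*sin(n)/(3.7636*cos(n)^4 + 8.8076*cos(n)^3 + 6.4721*cos(n)^2 + 1.5436*cos(n) + 0.1156)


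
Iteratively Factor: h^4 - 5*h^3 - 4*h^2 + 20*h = (h - 2)*(h^3 - 3*h^2 - 10*h) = h*(h - 2)*(h^2 - 3*h - 10) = h*(h - 5)*(h - 2)*(h + 2)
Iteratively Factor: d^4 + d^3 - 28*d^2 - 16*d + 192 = (d - 4)*(d^3 + 5*d^2 - 8*d - 48) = (d - 4)*(d + 4)*(d^2 + d - 12) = (d - 4)*(d - 3)*(d + 4)*(d + 4)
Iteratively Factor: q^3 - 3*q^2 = (q)*(q^2 - 3*q) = q*(q - 3)*(q)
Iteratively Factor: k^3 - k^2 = (k - 1)*(k^2) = k*(k - 1)*(k)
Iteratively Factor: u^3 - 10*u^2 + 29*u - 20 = (u - 5)*(u^2 - 5*u + 4) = (u - 5)*(u - 1)*(u - 4)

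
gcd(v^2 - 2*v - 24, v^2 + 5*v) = 1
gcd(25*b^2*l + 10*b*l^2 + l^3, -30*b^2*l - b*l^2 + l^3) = 5*b*l + l^2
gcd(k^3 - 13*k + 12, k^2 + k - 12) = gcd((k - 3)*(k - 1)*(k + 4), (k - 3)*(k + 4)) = k^2 + k - 12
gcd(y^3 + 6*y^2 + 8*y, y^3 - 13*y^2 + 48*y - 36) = 1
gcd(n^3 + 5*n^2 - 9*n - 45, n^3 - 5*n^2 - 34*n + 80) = n + 5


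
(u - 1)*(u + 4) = u^2 + 3*u - 4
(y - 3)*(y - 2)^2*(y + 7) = y^4 - 33*y^2 + 100*y - 84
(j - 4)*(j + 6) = j^2 + 2*j - 24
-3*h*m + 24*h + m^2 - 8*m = (-3*h + m)*(m - 8)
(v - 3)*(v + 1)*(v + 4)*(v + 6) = v^4 + 8*v^3 + v^2 - 78*v - 72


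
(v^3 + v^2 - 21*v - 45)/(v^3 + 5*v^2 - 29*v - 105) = (v + 3)/(v + 7)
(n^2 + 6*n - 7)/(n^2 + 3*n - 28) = (n - 1)/(n - 4)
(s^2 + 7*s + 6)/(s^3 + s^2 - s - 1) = (s + 6)/(s^2 - 1)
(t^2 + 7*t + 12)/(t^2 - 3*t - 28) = (t + 3)/(t - 7)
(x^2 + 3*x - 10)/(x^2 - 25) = (x - 2)/(x - 5)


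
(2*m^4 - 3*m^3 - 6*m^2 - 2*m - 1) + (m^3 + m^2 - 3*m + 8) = 2*m^4 - 2*m^3 - 5*m^2 - 5*m + 7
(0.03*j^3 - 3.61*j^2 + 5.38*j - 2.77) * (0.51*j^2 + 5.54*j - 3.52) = 0.0153*j^5 - 1.6749*j^4 - 17.3612*j^3 + 41.0997*j^2 - 34.2834*j + 9.7504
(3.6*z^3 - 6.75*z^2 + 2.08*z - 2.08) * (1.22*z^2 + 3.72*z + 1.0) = 4.392*z^5 + 5.157*z^4 - 18.9724*z^3 - 1.55*z^2 - 5.6576*z - 2.08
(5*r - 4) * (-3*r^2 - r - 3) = -15*r^3 + 7*r^2 - 11*r + 12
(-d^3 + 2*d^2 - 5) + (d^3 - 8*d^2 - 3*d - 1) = -6*d^2 - 3*d - 6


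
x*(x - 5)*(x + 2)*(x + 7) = x^4 + 4*x^3 - 31*x^2 - 70*x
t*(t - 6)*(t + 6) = t^3 - 36*t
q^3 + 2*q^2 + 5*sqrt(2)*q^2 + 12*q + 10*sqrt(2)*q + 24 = (q + 2)*(q + 2*sqrt(2))*(q + 3*sqrt(2))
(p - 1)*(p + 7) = p^2 + 6*p - 7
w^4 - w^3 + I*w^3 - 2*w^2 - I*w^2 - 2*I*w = w*(w - 2)*(w + 1)*(w + I)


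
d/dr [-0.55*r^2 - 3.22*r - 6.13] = -1.1*r - 3.22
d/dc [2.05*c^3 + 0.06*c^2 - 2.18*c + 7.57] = 6.15*c^2 + 0.12*c - 2.18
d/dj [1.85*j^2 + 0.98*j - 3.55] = 3.7*j + 0.98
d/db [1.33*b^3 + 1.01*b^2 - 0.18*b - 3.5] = 3.99*b^2 + 2.02*b - 0.18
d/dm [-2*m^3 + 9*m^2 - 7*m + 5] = -6*m^2 + 18*m - 7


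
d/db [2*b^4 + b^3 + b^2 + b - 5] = 8*b^3 + 3*b^2 + 2*b + 1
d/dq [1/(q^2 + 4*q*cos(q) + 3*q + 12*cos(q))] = (4*q*sin(q) - 2*q + 12*sin(q) - 4*cos(q) - 3)/((q + 3)^2*(q + 4*cos(q))^2)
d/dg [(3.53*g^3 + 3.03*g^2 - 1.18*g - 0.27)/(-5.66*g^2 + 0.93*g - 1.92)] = (-19.9798*g^4 + 6.5658*g^3 - 24.1937*g^2 - 14.6916*g + 2.5167)/(32.0356*g^4 - 10.5276*g^3 + 22.5993*g^2 - 3.5712*g + 3.6864)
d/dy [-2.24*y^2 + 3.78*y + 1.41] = 3.78 - 4.48*y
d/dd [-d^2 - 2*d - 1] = -2*d - 2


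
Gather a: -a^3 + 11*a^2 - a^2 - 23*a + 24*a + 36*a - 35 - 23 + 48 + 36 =-a^3 + 10*a^2 + 37*a + 26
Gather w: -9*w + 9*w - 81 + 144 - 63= 0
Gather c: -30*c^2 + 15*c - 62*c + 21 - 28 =-30*c^2 - 47*c - 7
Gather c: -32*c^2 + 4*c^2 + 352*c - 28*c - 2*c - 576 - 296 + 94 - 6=-28*c^2 + 322*c - 784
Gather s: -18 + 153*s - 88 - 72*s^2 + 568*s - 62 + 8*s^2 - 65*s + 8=-64*s^2 + 656*s - 160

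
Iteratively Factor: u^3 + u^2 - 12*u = (u + 4)*(u^2 - 3*u) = u*(u + 4)*(u - 3)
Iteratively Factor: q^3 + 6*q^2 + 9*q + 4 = (q + 4)*(q^2 + 2*q + 1) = (q + 1)*(q + 4)*(q + 1)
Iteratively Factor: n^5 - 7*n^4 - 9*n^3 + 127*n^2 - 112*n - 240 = (n + 4)*(n^4 - 11*n^3 + 35*n^2 - 13*n - 60) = (n - 5)*(n + 4)*(n^3 - 6*n^2 + 5*n + 12) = (n - 5)*(n - 4)*(n + 4)*(n^2 - 2*n - 3) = (n - 5)*(n - 4)*(n - 3)*(n + 4)*(n + 1)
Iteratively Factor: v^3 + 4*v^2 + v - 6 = (v - 1)*(v^2 + 5*v + 6) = (v - 1)*(v + 2)*(v + 3)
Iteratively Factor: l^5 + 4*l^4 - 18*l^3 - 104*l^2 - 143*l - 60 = (l - 5)*(l^4 + 9*l^3 + 27*l^2 + 31*l + 12) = (l - 5)*(l + 1)*(l^3 + 8*l^2 + 19*l + 12) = (l - 5)*(l + 1)*(l + 3)*(l^2 + 5*l + 4) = (l - 5)*(l + 1)*(l + 3)*(l + 4)*(l + 1)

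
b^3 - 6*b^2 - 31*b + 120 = (b - 8)*(b - 3)*(b + 5)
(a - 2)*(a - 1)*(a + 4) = a^3 + a^2 - 10*a + 8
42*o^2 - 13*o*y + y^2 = (-7*o + y)*(-6*o + y)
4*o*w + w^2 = w*(4*o + w)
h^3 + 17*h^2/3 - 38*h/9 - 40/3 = (h - 5/3)*(h + 4/3)*(h + 6)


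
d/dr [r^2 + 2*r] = 2*r + 2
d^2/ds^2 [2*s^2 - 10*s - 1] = 4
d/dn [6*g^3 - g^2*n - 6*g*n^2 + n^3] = -g^2 - 12*g*n + 3*n^2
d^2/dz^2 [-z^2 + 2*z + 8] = -2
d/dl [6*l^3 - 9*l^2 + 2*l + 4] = 18*l^2 - 18*l + 2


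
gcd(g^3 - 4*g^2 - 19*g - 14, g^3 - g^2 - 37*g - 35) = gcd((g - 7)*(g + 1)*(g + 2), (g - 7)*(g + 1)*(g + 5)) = g^2 - 6*g - 7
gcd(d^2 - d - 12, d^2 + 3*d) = d + 3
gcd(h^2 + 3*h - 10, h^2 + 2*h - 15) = h + 5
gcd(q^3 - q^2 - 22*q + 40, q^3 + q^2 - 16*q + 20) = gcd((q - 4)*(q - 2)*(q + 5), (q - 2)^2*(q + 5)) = q^2 + 3*q - 10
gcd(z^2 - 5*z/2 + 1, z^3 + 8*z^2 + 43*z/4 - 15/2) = z - 1/2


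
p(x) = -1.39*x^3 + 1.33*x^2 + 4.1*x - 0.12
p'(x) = -4.17*x^2 + 2.66*x + 4.1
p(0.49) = 2.04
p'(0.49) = 4.40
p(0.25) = 0.97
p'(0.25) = 4.50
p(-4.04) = 96.68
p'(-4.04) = -74.71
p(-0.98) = -1.55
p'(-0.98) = -2.51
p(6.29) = -267.62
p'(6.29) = -144.15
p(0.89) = 3.60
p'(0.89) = 3.16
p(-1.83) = 5.35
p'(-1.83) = -14.73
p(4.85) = -107.53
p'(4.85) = -81.09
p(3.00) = -13.38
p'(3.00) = -25.45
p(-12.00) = 2544.12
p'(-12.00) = -628.30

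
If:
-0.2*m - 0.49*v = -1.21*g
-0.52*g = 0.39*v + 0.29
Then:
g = -0.75*v - 0.557692307692308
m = -6.9875*v - 3.37403846153846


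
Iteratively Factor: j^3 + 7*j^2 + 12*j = (j + 4)*(j^2 + 3*j) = (j + 3)*(j + 4)*(j)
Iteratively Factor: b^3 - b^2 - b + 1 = (b + 1)*(b^2 - 2*b + 1) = (b - 1)*(b + 1)*(b - 1)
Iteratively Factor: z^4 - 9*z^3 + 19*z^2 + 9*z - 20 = (z - 5)*(z^3 - 4*z^2 - z + 4) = (z - 5)*(z + 1)*(z^2 - 5*z + 4) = (z - 5)*(z - 4)*(z + 1)*(z - 1)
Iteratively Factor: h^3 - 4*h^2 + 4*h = (h - 2)*(h^2 - 2*h) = (h - 2)^2*(h)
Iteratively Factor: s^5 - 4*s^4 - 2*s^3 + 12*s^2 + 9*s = (s - 3)*(s^4 - s^3 - 5*s^2 - 3*s) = (s - 3)*(s + 1)*(s^3 - 2*s^2 - 3*s) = s*(s - 3)*(s + 1)*(s^2 - 2*s - 3) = s*(s - 3)^2*(s + 1)*(s + 1)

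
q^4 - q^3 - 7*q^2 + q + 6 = (q - 3)*(q - 1)*(q + 1)*(q + 2)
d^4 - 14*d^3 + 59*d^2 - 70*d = d*(d - 7)*(d - 5)*(d - 2)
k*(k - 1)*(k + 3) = k^3 + 2*k^2 - 3*k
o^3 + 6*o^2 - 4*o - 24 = (o - 2)*(o + 2)*(o + 6)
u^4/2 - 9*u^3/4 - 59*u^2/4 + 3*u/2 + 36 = (u/2 + 1)*(u - 8)*(u - 3/2)*(u + 3)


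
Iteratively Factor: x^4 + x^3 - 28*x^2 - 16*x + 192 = (x - 3)*(x^3 + 4*x^2 - 16*x - 64) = (x - 4)*(x - 3)*(x^2 + 8*x + 16) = (x - 4)*(x - 3)*(x + 4)*(x + 4)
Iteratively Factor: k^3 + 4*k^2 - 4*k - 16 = (k + 2)*(k^2 + 2*k - 8) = (k + 2)*(k + 4)*(k - 2)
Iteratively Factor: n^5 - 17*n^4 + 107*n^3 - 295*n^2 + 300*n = (n - 5)*(n^4 - 12*n^3 + 47*n^2 - 60*n) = (n - 5)*(n - 3)*(n^3 - 9*n^2 + 20*n) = (n - 5)*(n - 4)*(n - 3)*(n^2 - 5*n) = n*(n - 5)*(n - 4)*(n - 3)*(n - 5)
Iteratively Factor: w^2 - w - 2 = (w - 2)*(w + 1)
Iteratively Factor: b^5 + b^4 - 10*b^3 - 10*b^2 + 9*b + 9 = (b + 1)*(b^4 - 10*b^2 + 9) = (b + 1)*(b + 3)*(b^3 - 3*b^2 - b + 3) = (b + 1)^2*(b + 3)*(b^2 - 4*b + 3) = (b - 3)*(b + 1)^2*(b + 3)*(b - 1)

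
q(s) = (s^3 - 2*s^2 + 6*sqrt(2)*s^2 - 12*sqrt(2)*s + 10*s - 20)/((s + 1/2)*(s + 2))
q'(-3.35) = 6.58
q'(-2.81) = 14.95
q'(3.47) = 1.90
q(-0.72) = 42.59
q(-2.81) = 15.29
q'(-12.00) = 1.15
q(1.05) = -4.02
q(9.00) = 11.21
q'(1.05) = 6.02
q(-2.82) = 15.14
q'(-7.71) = 1.44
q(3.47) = 3.49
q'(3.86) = 1.76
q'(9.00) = 1.18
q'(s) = (3*s^2 - 4*s + 12*sqrt(2)*s - 12*sqrt(2) + 10)/((s + 1/2)*(s + 2)) - (s^3 - 2*s^2 + 6*sqrt(2)*s^2 - 12*sqrt(2)*s + 10*s - 20)/((s + 1/2)*(s + 2)^2) - (s^3 - 2*s^2 + 6*sqrt(2)*s^2 - 12*sqrt(2)*s + 10*s - 20)/((s + 1/2)^2*(s + 2)) = 4*(s^4 + 5*s^3 - 12*s^2 + 27*sqrt(2)*s^2 + 12*sqrt(2)*s + 36*s - 12*sqrt(2) + 60)/(4*s^4 + 20*s^3 + 33*s^2 + 20*s + 4)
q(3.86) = 4.20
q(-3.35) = 10.02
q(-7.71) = -0.95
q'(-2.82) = 14.64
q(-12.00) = -6.35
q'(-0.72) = 212.70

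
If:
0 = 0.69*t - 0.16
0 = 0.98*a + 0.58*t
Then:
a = -0.14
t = 0.23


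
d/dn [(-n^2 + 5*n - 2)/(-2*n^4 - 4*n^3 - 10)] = (-n^2*(2*n + 3)*(n^2 - 5*n + 2) + (2*n - 5)*(n^4 + 2*n^3 + 5)/2)/(n^4 + 2*n^3 + 5)^2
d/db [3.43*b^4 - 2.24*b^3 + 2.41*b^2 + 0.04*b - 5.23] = 13.72*b^3 - 6.72*b^2 + 4.82*b + 0.04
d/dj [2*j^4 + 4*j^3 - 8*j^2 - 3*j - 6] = 8*j^3 + 12*j^2 - 16*j - 3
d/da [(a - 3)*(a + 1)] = 2*a - 2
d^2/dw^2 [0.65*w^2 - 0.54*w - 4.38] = 1.30000000000000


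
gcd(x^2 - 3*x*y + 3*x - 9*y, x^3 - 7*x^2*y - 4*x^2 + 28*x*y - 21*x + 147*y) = x + 3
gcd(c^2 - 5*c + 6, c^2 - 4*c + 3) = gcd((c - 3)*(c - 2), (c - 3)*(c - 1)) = c - 3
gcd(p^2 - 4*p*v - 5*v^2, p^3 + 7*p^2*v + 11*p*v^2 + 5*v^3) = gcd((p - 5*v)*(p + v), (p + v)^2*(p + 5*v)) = p + v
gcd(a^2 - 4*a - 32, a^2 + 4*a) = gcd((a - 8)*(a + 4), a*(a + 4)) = a + 4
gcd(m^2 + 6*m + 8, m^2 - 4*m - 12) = m + 2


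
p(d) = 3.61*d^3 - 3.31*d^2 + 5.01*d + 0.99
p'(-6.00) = 434.61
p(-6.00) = -927.99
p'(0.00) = 5.01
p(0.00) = 0.99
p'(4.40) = 185.55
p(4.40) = 266.47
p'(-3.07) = 127.41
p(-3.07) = -150.04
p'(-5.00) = 308.86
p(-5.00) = -558.06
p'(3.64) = 124.41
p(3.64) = 149.48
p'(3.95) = 147.84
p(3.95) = 191.62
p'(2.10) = 38.87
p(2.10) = 30.35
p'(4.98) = 240.63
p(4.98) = 389.71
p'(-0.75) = 16.07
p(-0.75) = -6.15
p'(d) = 10.83*d^2 - 6.62*d + 5.01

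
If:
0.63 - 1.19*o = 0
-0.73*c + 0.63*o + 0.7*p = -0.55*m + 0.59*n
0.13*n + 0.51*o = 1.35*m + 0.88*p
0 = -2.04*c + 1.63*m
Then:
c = 0.202201451289593 - 0.427233613293122*p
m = 0.253061939037282 - 0.534697282894459*p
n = 1.21660513917293*p + 0.551027828464082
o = 0.53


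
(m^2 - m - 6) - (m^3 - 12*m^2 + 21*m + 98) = -m^3 + 13*m^2 - 22*m - 104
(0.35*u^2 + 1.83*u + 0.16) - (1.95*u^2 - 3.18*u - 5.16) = -1.6*u^2 + 5.01*u + 5.32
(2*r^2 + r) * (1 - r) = -2*r^3 + r^2 + r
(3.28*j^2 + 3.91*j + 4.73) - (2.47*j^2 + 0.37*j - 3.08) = 0.81*j^2 + 3.54*j + 7.81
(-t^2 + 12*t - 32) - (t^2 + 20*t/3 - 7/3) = -2*t^2 + 16*t/3 - 89/3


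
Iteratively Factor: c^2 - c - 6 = (c + 2)*(c - 3)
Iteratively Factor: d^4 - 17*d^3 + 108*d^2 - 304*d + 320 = (d - 4)*(d^3 - 13*d^2 + 56*d - 80) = (d - 5)*(d - 4)*(d^2 - 8*d + 16) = (d - 5)*(d - 4)^2*(d - 4)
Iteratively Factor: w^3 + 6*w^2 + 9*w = (w + 3)*(w^2 + 3*w) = w*(w + 3)*(w + 3)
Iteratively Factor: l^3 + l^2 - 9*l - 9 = (l + 1)*(l^2 - 9) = (l - 3)*(l + 1)*(l + 3)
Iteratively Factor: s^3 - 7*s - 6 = (s + 1)*(s^2 - s - 6) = (s - 3)*(s + 1)*(s + 2)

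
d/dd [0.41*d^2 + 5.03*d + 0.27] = 0.82*d + 5.03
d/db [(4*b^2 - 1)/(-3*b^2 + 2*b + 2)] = 2*(4*b^2 + 5*b + 1)/(9*b^4 - 12*b^3 - 8*b^2 + 8*b + 4)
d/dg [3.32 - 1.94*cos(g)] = 1.94*sin(g)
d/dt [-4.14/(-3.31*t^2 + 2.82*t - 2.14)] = (11.6748 - 27.4068*t)/(3.31*t^2 - 2.82*t + 2.14)^2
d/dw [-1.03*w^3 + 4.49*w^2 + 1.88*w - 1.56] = -3.09*w^2 + 8.98*w + 1.88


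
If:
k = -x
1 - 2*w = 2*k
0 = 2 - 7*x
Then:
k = -2/7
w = 11/14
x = 2/7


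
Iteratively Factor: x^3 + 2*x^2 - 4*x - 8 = (x + 2)*(x^2 - 4) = (x - 2)*(x + 2)*(x + 2)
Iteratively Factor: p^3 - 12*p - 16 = (p + 2)*(p^2 - 2*p - 8) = (p - 4)*(p + 2)*(p + 2)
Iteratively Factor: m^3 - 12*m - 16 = (m + 2)*(m^2 - 2*m - 8) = (m + 2)^2*(m - 4)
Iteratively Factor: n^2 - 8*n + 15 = (n - 5)*(n - 3)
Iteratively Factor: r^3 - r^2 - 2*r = (r)*(r^2 - r - 2) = r*(r + 1)*(r - 2)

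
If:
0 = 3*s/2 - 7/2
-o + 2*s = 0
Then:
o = 14/3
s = 7/3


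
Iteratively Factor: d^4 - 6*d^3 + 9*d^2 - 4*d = (d - 1)*(d^3 - 5*d^2 + 4*d) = (d - 4)*(d - 1)*(d^2 - d) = d*(d - 4)*(d - 1)*(d - 1)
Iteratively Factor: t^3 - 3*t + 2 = (t - 1)*(t^2 + t - 2) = (t - 1)^2*(t + 2)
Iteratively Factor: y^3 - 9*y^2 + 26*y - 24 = (y - 2)*(y^2 - 7*y + 12) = (y - 4)*(y - 2)*(y - 3)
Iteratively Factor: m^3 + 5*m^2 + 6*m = (m + 2)*(m^2 + 3*m) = (m + 2)*(m + 3)*(m)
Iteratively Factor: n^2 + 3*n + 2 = (n + 2)*(n + 1)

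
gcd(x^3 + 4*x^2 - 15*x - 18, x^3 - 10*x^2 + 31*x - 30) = x - 3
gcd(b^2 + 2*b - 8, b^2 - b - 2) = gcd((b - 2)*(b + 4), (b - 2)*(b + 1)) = b - 2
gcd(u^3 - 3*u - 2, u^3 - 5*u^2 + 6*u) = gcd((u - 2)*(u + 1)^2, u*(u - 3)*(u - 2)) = u - 2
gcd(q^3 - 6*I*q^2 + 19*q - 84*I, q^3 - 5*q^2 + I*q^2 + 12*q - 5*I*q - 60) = q^2 + I*q + 12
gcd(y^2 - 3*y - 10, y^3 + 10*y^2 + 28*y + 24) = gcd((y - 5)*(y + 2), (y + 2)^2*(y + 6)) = y + 2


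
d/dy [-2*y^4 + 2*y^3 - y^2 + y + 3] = -8*y^3 + 6*y^2 - 2*y + 1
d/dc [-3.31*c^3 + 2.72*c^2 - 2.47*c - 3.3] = -9.93*c^2 + 5.44*c - 2.47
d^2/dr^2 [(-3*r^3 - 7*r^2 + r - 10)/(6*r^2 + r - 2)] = 6*(13*r^3 - 438*r^2 - 60*r - 52)/(216*r^6 + 108*r^5 - 198*r^4 - 71*r^3 + 66*r^2 + 12*r - 8)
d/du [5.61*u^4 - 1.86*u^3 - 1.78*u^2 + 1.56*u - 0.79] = 22.44*u^3 - 5.58*u^2 - 3.56*u + 1.56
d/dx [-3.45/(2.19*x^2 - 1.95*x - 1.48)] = (15.111*x - 6.7275)/(-2.19*x^2 + 1.95*x + 1.48)^2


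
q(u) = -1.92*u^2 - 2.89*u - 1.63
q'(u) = -3.84*u - 2.89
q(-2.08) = -3.93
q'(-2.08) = 5.10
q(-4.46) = -26.93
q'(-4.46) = 14.24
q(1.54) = -10.63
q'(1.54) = -8.80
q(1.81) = -13.15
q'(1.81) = -9.84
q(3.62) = -37.25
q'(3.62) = -16.79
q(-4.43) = -26.51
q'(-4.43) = 14.12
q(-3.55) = -15.57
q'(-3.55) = 10.74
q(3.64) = -37.59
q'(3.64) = -16.87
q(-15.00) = -390.28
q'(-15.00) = 54.71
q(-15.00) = -390.28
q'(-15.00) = 54.71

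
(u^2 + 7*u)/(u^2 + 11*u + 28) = u/(u + 4)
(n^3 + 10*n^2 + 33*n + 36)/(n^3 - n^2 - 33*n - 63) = (n + 4)/(n - 7)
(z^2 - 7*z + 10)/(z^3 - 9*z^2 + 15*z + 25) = (z - 2)/(z^2 - 4*z - 5)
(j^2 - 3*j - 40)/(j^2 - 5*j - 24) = (j + 5)/(j + 3)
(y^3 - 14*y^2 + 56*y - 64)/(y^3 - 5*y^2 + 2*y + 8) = (y - 8)/(y + 1)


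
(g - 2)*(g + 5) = g^2 + 3*g - 10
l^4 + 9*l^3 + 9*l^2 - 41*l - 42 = (l - 2)*(l + 1)*(l + 3)*(l + 7)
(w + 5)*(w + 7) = w^2 + 12*w + 35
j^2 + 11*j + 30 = (j + 5)*(j + 6)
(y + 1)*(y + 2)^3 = y^4 + 7*y^3 + 18*y^2 + 20*y + 8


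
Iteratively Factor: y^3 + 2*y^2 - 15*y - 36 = (y + 3)*(y^2 - y - 12) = (y + 3)^2*(y - 4)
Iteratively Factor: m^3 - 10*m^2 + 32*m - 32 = (m - 2)*(m^2 - 8*m + 16) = (m - 4)*(m - 2)*(m - 4)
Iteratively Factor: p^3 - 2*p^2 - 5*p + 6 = (p + 2)*(p^2 - 4*p + 3) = (p - 3)*(p + 2)*(p - 1)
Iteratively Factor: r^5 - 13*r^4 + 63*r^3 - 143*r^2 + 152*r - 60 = (r - 3)*(r^4 - 10*r^3 + 33*r^2 - 44*r + 20) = (r - 3)*(r - 2)*(r^3 - 8*r^2 + 17*r - 10) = (r - 3)*(r - 2)^2*(r^2 - 6*r + 5) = (r - 3)*(r - 2)^2*(r - 1)*(r - 5)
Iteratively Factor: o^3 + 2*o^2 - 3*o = (o + 3)*(o^2 - o) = (o - 1)*(o + 3)*(o)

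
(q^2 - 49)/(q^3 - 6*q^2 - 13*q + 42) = (q + 7)/(q^2 + q - 6)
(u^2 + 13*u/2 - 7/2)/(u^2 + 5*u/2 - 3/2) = (u + 7)/(u + 3)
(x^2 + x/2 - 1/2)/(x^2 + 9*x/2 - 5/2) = (x + 1)/(x + 5)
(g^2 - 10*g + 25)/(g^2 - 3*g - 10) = (g - 5)/(g + 2)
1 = 1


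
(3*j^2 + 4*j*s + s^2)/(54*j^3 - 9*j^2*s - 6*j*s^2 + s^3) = (j + s)/(18*j^2 - 9*j*s + s^2)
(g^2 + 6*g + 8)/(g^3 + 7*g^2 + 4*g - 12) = (g + 4)/(g^2 + 5*g - 6)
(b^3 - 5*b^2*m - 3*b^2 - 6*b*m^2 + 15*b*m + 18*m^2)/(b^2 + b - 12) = (b^2 - 5*b*m - 6*m^2)/(b + 4)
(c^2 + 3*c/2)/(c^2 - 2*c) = (c + 3/2)/(c - 2)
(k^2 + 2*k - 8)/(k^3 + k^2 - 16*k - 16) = (k - 2)/(k^2 - 3*k - 4)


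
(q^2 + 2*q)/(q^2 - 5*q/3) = 3*(q + 2)/(3*q - 5)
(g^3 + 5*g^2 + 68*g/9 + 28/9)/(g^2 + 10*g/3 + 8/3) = (9*g^2 + 27*g + 14)/(3*(3*g + 4))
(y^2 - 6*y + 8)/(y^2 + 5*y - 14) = (y - 4)/(y + 7)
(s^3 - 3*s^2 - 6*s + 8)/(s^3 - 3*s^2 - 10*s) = (s^2 - 5*s + 4)/(s*(s - 5))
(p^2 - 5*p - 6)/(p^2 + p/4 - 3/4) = 4*(p - 6)/(4*p - 3)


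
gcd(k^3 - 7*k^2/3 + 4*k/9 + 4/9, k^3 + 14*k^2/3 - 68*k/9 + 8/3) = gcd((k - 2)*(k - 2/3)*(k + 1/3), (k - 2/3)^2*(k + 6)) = k - 2/3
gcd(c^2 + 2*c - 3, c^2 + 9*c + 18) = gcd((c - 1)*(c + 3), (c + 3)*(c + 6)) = c + 3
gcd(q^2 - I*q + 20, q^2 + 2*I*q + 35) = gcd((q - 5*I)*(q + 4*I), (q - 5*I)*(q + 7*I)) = q - 5*I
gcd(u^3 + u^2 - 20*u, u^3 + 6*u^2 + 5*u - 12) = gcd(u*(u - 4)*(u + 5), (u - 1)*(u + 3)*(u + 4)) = 1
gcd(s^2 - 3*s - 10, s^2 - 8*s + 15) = s - 5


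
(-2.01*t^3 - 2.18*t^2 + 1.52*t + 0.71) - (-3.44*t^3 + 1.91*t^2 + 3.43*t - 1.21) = 1.43*t^3 - 4.09*t^2 - 1.91*t + 1.92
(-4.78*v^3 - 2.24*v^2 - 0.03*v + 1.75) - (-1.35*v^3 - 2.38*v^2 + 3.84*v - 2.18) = -3.43*v^3 + 0.14*v^2 - 3.87*v + 3.93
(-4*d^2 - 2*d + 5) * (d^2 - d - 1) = -4*d^4 + 2*d^3 + 11*d^2 - 3*d - 5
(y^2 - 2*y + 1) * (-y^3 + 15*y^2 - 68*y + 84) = -y^5 + 17*y^4 - 99*y^3 + 235*y^2 - 236*y + 84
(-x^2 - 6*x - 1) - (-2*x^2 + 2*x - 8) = x^2 - 8*x + 7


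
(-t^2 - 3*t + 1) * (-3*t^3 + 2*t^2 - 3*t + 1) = 3*t^5 + 7*t^4 - 6*t^3 + 10*t^2 - 6*t + 1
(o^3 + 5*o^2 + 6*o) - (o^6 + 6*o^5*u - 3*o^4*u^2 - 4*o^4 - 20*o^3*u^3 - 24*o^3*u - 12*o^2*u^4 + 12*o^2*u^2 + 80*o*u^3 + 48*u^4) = -o^6 - 6*o^5*u + 3*o^4*u^2 + 4*o^4 + 20*o^3*u^3 + 24*o^3*u + o^3 + 12*o^2*u^4 - 12*o^2*u^2 + 5*o^2 - 80*o*u^3 + 6*o - 48*u^4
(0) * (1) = 0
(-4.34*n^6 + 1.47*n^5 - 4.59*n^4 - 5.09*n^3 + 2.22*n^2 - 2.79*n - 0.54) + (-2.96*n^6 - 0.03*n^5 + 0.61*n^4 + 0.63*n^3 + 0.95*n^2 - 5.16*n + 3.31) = -7.3*n^6 + 1.44*n^5 - 3.98*n^4 - 4.46*n^3 + 3.17*n^2 - 7.95*n + 2.77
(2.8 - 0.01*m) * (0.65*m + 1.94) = -0.0065*m^2 + 1.8006*m + 5.432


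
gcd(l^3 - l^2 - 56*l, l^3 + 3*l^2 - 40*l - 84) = l + 7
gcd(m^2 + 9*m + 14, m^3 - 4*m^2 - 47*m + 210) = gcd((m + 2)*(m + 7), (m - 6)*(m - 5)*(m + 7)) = m + 7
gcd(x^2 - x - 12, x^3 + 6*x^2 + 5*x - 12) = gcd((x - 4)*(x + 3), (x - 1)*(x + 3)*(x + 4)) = x + 3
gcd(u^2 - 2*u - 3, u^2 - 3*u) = u - 3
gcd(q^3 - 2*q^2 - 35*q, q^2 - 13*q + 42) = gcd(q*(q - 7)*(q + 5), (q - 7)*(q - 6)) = q - 7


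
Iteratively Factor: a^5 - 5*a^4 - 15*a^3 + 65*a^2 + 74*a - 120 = (a - 1)*(a^4 - 4*a^3 - 19*a^2 + 46*a + 120) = (a - 1)*(a + 3)*(a^3 - 7*a^2 + 2*a + 40) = (a - 1)*(a + 2)*(a + 3)*(a^2 - 9*a + 20) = (a - 5)*(a - 1)*(a + 2)*(a + 3)*(a - 4)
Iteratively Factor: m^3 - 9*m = (m + 3)*(m^2 - 3*m) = m*(m + 3)*(m - 3)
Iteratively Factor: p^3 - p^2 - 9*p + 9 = (p - 1)*(p^2 - 9) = (p - 1)*(p + 3)*(p - 3)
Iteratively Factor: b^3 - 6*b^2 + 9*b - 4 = (b - 1)*(b^2 - 5*b + 4) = (b - 4)*(b - 1)*(b - 1)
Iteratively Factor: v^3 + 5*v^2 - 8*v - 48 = (v - 3)*(v^2 + 8*v + 16) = (v - 3)*(v + 4)*(v + 4)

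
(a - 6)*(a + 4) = a^2 - 2*a - 24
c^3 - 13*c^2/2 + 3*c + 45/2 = (c - 5)*(c - 3)*(c + 3/2)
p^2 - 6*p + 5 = (p - 5)*(p - 1)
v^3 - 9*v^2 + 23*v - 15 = (v - 5)*(v - 3)*(v - 1)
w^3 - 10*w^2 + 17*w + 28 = (w - 7)*(w - 4)*(w + 1)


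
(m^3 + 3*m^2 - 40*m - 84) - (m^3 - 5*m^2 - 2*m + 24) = 8*m^2 - 38*m - 108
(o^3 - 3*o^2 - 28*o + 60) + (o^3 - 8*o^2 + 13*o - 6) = 2*o^3 - 11*o^2 - 15*o + 54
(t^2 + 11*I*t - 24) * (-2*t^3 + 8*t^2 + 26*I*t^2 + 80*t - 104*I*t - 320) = -2*t^5 + 8*t^4 + 4*I*t^4 - 158*t^3 - 16*I*t^3 + 632*t^2 + 256*I*t^2 - 1920*t - 1024*I*t + 7680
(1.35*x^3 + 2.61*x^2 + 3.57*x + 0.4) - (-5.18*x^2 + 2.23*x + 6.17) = 1.35*x^3 + 7.79*x^2 + 1.34*x - 5.77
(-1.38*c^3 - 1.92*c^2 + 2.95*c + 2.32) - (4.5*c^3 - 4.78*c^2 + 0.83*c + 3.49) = -5.88*c^3 + 2.86*c^2 + 2.12*c - 1.17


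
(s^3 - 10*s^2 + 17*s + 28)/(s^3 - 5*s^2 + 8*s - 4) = (s^3 - 10*s^2 + 17*s + 28)/(s^3 - 5*s^2 + 8*s - 4)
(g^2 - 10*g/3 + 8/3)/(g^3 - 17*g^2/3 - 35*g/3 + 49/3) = (3*g^2 - 10*g + 8)/(3*g^3 - 17*g^2 - 35*g + 49)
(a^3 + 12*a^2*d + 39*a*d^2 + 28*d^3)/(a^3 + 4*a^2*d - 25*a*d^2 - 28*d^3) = (a + 4*d)/(a - 4*d)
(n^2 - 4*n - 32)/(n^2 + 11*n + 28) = (n - 8)/(n + 7)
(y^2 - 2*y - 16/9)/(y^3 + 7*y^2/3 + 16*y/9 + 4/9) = (3*y - 8)/(3*y^2 + 5*y + 2)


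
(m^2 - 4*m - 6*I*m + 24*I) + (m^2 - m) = 2*m^2 - 5*m - 6*I*m + 24*I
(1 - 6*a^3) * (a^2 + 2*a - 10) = -6*a^5 - 12*a^4 + 60*a^3 + a^2 + 2*a - 10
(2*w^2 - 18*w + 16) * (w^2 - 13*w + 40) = 2*w^4 - 44*w^3 + 330*w^2 - 928*w + 640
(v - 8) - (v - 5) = -3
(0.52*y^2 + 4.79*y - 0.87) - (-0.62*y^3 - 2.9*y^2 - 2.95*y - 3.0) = 0.62*y^3 + 3.42*y^2 + 7.74*y + 2.13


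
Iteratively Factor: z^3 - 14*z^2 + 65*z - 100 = (z - 4)*(z^2 - 10*z + 25) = (z - 5)*(z - 4)*(z - 5)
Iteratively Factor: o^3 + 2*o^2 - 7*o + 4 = (o - 1)*(o^2 + 3*o - 4) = (o - 1)^2*(o + 4)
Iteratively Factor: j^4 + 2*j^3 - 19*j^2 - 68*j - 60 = (j + 2)*(j^3 - 19*j - 30) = (j + 2)*(j + 3)*(j^2 - 3*j - 10) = (j - 5)*(j + 2)*(j + 3)*(j + 2)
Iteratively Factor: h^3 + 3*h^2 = (h + 3)*(h^2) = h*(h + 3)*(h)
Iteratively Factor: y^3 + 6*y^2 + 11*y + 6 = (y + 3)*(y^2 + 3*y + 2) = (y + 1)*(y + 3)*(y + 2)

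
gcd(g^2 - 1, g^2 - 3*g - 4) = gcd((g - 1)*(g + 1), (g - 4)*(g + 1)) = g + 1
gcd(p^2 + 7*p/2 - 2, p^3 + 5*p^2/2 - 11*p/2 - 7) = 1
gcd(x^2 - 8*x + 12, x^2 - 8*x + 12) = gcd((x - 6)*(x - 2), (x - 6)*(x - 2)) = x^2 - 8*x + 12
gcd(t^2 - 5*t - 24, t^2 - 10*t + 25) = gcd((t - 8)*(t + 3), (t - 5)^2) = 1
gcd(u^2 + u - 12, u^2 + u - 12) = u^2 + u - 12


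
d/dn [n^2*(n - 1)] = n*(3*n - 2)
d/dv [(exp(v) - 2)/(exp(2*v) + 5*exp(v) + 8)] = (-(exp(v) - 2)*(2*exp(v) + 5) + exp(2*v) + 5*exp(v) + 8)*exp(v)/(exp(2*v) + 5*exp(v) + 8)^2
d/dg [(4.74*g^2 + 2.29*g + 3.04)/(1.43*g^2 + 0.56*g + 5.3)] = (-0.620299999999999*g^2 + 41.5496*g + 10.4346)/(2.0449*g^4 + 1.6016*g^3 + 15.4716*g^2 + 5.936*g + 28.09)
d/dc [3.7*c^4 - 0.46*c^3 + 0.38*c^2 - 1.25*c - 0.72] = 14.8*c^3 - 1.38*c^2 + 0.76*c - 1.25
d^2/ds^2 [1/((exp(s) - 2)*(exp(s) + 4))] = (4*exp(3*s) + 6*exp(2*s) + 36*exp(s) + 16)*exp(s)/(exp(6*s) + 6*exp(5*s) - 12*exp(4*s) - 88*exp(3*s) + 96*exp(2*s) + 384*exp(s) - 512)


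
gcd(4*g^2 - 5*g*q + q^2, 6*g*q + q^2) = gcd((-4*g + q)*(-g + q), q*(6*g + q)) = 1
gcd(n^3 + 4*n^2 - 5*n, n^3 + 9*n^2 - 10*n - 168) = 1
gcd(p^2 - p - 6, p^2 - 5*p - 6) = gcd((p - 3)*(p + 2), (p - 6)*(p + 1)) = 1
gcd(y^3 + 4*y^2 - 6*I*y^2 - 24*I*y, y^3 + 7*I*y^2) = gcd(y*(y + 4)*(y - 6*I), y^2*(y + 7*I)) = y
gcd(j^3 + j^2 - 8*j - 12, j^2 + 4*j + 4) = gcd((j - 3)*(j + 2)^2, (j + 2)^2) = j^2 + 4*j + 4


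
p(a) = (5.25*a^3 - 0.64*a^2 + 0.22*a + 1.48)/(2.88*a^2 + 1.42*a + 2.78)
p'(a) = (-5.76*a - 1.42)*(5.25*a^3 - 0.64*a^2 + 0.22*a + 1.48)/(2.88*a^2 + 1.42*a + 2.78)^2 + (15.75*a^2 - 1.28*a + 0.22)/(2.88*a^2 + 1.42*a + 2.78)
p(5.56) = 8.88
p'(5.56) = 1.84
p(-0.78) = -0.46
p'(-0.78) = 2.74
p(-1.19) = -1.65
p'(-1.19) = 2.92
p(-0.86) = -0.68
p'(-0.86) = 2.86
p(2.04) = 2.48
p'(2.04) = 1.72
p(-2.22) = -4.31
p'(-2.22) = 2.29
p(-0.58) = 0.04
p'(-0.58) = 2.17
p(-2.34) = -4.58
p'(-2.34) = 2.24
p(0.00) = 0.53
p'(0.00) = -0.19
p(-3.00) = -6.00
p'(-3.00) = 2.07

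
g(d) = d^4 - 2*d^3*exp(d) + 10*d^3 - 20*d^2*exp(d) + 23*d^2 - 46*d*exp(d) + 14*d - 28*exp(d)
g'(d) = -2*d^3*exp(d) + 4*d^3 - 26*d^2*exp(d) + 30*d^2 - 86*d*exp(d) + 46*d - 74*exp(d) + 14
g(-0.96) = -0.43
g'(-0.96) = -11.27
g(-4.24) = -85.51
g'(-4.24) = 53.04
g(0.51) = -80.28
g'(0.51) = -162.18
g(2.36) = -2580.86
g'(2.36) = -4403.14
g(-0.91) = -1.02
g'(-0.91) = -12.38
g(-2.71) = -14.81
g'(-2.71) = 30.58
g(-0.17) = -19.27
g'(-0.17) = -43.70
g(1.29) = -373.22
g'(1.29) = -712.77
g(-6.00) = -120.10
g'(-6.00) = -46.15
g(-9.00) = 1008.03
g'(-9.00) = -885.99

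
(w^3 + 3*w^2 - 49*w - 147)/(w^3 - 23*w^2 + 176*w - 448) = (w^2 + 10*w + 21)/(w^2 - 16*w + 64)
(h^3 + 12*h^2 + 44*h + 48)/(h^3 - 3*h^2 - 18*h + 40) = (h^2 + 8*h + 12)/(h^2 - 7*h + 10)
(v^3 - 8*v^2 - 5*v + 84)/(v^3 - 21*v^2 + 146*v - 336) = (v^2 - v - 12)/(v^2 - 14*v + 48)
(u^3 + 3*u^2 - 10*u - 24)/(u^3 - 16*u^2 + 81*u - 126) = (u^2 + 6*u + 8)/(u^2 - 13*u + 42)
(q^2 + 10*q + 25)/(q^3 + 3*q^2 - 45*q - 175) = 1/(q - 7)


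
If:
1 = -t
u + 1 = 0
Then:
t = -1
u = -1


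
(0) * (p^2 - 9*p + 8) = 0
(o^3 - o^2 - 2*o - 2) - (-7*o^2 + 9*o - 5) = o^3 + 6*o^2 - 11*o + 3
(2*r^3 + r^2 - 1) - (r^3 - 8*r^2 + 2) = r^3 + 9*r^2 - 3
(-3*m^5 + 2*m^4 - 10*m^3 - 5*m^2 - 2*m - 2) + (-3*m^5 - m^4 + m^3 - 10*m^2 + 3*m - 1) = -6*m^5 + m^4 - 9*m^3 - 15*m^2 + m - 3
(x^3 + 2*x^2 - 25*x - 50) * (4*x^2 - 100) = 4*x^5 + 8*x^4 - 200*x^3 - 400*x^2 + 2500*x + 5000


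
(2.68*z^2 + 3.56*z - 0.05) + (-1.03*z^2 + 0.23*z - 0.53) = 1.65*z^2 + 3.79*z - 0.58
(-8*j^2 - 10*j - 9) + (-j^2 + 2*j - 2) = -9*j^2 - 8*j - 11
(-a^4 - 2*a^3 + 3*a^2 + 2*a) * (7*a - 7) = -7*a^5 - 7*a^4 + 35*a^3 - 7*a^2 - 14*a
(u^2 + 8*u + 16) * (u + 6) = u^3 + 14*u^2 + 64*u + 96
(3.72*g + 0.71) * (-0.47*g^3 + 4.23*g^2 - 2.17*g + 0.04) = -1.7484*g^4 + 15.4019*g^3 - 5.0691*g^2 - 1.3919*g + 0.0284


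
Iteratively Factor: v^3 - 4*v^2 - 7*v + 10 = (v - 1)*(v^2 - 3*v - 10) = (v - 5)*(v - 1)*(v + 2)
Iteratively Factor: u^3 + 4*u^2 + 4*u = (u + 2)*(u^2 + 2*u) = (u + 2)^2*(u)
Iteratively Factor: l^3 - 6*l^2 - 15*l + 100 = (l - 5)*(l^2 - l - 20) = (l - 5)^2*(l + 4)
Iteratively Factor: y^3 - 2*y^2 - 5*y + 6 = (y - 3)*(y^2 + y - 2) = (y - 3)*(y - 1)*(y + 2)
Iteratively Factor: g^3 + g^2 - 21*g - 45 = (g - 5)*(g^2 + 6*g + 9) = (g - 5)*(g + 3)*(g + 3)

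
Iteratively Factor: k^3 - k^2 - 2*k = (k + 1)*(k^2 - 2*k) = k*(k + 1)*(k - 2)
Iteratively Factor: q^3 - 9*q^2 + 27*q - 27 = (q - 3)*(q^2 - 6*q + 9) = (q - 3)^2*(q - 3)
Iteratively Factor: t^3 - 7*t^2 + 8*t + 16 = (t + 1)*(t^2 - 8*t + 16) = (t - 4)*(t + 1)*(t - 4)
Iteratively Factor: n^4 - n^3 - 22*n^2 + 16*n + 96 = (n + 4)*(n^3 - 5*n^2 - 2*n + 24) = (n - 3)*(n + 4)*(n^2 - 2*n - 8) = (n - 4)*(n - 3)*(n + 4)*(n + 2)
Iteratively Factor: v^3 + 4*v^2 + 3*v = (v + 1)*(v^2 + 3*v) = (v + 1)*(v + 3)*(v)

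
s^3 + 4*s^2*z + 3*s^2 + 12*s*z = s*(s + 3)*(s + 4*z)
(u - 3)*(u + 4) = u^2 + u - 12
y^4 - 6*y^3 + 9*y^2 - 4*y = y*(y - 4)*(y - 1)^2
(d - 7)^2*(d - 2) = d^3 - 16*d^2 + 77*d - 98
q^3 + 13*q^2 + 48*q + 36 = (q + 1)*(q + 6)^2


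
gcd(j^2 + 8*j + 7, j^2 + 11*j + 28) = j + 7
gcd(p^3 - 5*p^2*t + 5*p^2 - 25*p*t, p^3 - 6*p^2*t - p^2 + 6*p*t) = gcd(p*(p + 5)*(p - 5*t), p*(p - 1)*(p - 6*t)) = p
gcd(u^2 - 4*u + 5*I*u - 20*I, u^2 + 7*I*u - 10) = u + 5*I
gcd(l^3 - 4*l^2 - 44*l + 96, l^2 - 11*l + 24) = l - 8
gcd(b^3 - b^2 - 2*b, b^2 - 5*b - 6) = b + 1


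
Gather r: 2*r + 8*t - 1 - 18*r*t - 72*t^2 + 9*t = r*(2 - 18*t) - 72*t^2 + 17*t - 1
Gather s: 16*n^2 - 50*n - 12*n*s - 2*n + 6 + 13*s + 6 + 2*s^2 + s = 16*n^2 - 52*n + 2*s^2 + s*(14 - 12*n) + 12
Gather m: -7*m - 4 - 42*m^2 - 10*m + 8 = -42*m^2 - 17*m + 4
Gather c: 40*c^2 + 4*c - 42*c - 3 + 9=40*c^2 - 38*c + 6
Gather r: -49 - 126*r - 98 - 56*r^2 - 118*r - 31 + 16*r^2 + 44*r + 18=-40*r^2 - 200*r - 160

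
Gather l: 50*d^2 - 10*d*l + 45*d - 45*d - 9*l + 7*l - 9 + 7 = 50*d^2 + l*(-10*d - 2) - 2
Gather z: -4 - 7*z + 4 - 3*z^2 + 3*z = -3*z^2 - 4*z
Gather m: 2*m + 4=2*m + 4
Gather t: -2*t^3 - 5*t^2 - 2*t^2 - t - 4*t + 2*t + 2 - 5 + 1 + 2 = -2*t^3 - 7*t^2 - 3*t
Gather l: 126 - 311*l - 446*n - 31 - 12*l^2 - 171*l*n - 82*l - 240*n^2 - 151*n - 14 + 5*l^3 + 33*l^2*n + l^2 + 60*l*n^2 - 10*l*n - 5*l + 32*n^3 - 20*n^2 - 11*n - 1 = 5*l^3 + l^2*(33*n - 11) + l*(60*n^2 - 181*n - 398) + 32*n^3 - 260*n^2 - 608*n + 80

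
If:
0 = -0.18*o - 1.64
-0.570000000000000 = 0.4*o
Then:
No Solution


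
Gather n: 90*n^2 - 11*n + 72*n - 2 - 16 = 90*n^2 + 61*n - 18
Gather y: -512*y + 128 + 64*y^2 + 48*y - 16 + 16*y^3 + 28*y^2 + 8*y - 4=16*y^3 + 92*y^2 - 456*y + 108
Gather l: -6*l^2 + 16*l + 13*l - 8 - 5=-6*l^2 + 29*l - 13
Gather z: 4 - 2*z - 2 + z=2 - z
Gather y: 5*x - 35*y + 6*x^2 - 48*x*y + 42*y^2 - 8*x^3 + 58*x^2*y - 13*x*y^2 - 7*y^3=-8*x^3 + 6*x^2 + 5*x - 7*y^3 + y^2*(42 - 13*x) + y*(58*x^2 - 48*x - 35)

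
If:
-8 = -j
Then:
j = 8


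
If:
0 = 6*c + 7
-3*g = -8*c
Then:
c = -7/6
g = -28/9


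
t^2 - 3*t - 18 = (t - 6)*(t + 3)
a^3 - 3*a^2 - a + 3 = (a - 3)*(a - 1)*(a + 1)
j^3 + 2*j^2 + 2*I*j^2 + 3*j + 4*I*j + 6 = (j + 2)*(j - I)*(j + 3*I)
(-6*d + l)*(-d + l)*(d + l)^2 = 6*d^4 + 5*d^3*l - 7*d^2*l^2 - 5*d*l^3 + l^4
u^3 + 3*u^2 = u^2*(u + 3)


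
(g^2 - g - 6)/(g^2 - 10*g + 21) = (g + 2)/(g - 7)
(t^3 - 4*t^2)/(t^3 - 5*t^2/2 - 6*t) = 2*t/(2*t + 3)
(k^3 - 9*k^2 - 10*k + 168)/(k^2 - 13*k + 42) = k + 4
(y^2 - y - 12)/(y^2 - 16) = (y + 3)/(y + 4)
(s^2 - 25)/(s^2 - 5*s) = (s + 5)/s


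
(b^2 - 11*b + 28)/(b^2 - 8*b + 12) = (b^2 - 11*b + 28)/(b^2 - 8*b + 12)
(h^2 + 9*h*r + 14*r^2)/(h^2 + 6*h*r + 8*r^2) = (h + 7*r)/(h + 4*r)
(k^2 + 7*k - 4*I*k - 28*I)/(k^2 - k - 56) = (k - 4*I)/(k - 8)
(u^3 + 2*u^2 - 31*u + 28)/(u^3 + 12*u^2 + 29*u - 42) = (u - 4)/(u + 6)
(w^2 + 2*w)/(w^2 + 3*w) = (w + 2)/(w + 3)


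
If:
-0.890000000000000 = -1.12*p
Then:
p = 0.79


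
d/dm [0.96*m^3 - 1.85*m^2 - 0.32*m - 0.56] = 2.88*m^2 - 3.7*m - 0.32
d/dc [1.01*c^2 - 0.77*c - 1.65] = 2.02*c - 0.77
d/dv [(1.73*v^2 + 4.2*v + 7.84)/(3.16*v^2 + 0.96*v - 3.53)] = (-11.6112*v^2 - 61.7626*v - 22.3524)/(9.9856*v^4 + 6.0672*v^3 - 21.388*v^2 - 6.7776*v + 12.4609)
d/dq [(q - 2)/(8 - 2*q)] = 1/(q^2 - 8*q + 16)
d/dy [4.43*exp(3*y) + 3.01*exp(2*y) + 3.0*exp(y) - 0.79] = (13.29*exp(2*y) + 6.02*exp(y) + 3.0)*exp(y)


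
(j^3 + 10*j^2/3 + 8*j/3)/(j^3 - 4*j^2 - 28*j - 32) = j*(3*j + 4)/(3*(j^2 - 6*j - 16))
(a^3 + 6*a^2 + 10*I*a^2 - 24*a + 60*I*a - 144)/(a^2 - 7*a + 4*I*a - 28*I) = (a^2 + 6*a*(1 + I) + 36*I)/(a - 7)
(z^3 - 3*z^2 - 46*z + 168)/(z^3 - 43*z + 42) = (z - 4)/(z - 1)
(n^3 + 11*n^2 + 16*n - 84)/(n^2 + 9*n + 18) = (n^2 + 5*n - 14)/(n + 3)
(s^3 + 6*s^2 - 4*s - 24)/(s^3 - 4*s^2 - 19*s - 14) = (s^2 + 4*s - 12)/(s^2 - 6*s - 7)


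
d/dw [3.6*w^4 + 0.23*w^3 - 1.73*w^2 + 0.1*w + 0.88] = 14.4*w^3 + 0.69*w^2 - 3.46*w + 0.1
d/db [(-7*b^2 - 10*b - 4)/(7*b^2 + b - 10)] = (63*b^2 + 196*b + 104)/(49*b^4 + 14*b^3 - 139*b^2 - 20*b + 100)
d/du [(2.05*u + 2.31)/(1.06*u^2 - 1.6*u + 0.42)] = (-2.173*u^2 - 4.8972*u + 4.557)/(1.1236*u^4 - 3.392*u^3 + 3.4504*u^2 - 1.344*u + 0.1764)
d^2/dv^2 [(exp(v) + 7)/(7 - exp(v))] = 14*(-exp(v) - 7)*exp(v)/(exp(3*v) - 21*exp(2*v) + 147*exp(v) - 343)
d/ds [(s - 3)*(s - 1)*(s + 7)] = 3*s^2 + 6*s - 25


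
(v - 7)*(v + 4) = v^2 - 3*v - 28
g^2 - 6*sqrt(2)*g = g*(g - 6*sqrt(2))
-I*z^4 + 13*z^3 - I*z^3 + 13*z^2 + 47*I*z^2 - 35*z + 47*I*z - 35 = (z + 1)*(z + 5*I)*(z + 7*I)*(-I*z + 1)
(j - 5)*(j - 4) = j^2 - 9*j + 20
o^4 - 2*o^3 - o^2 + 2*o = o*(o - 2)*(o - 1)*(o + 1)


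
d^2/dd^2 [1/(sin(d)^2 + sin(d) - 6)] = (-4*sin(d)^4 - 3*sin(d)^3 - 19*sin(d)^2 + 14)/(sin(d)^2 + sin(d) - 6)^3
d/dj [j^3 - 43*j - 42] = 3*j^2 - 43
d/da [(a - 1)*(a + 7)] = 2*a + 6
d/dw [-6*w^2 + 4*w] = 4 - 12*w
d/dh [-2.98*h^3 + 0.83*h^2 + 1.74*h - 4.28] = -8.94*h^2 + 1.66*h + 1.74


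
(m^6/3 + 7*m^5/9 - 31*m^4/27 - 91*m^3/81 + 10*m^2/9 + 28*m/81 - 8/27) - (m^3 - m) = m^6/3 + 7*m^5/9 - 31*m^4/27 - 172*m^3/81 + 10*m^2/9 + 109*m/81 - 8/27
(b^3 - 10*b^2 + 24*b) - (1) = b^3 - 10*b^2 + 24*b - 1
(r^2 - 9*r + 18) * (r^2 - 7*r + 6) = r^4 - 16*r^3 + 87*r^2 - 180*r + 108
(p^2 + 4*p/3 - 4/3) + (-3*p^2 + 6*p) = -2*p^2 + 22*p/3 - 4/3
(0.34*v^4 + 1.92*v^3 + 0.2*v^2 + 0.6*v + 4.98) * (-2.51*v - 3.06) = -0.8534*v^5 - 5.8596*v^4 - 6.3772*v^3 - 2.118*v^2 - 14.3358*v - 15.2388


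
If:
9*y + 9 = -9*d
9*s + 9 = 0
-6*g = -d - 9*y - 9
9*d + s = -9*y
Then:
No Solution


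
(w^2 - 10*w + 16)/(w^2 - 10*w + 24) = (w^2 - 10*w + 16)/(w^2 - 10*w + 24)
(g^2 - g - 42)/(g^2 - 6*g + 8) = (g^2 - g - 42)/(g^2 - 6*g + 8)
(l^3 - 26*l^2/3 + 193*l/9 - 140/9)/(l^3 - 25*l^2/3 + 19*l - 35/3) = (l - 4/3)/(l - 1)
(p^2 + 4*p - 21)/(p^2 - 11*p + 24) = (p + 7)/(p - 8)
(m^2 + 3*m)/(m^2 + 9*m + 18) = m/(m + 6)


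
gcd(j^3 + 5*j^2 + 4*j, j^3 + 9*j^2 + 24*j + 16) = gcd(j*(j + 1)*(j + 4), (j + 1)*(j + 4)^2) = j^2 + 5*j + 4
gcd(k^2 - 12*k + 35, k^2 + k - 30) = k - 5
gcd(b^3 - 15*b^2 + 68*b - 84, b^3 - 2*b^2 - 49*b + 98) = b^2 - 9*b + 14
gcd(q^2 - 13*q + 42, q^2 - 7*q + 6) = q - 6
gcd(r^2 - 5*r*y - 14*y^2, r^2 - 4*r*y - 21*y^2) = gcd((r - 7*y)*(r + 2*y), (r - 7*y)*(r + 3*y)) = -r + 7*y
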